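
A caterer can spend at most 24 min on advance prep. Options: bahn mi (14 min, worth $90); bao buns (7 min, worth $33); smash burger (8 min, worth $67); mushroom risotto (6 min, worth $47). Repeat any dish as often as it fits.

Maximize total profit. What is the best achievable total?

201

3×smash burger uses 24 of the 24 min and totals 201.
Every other selection either busts 24 min or fails to beat 201.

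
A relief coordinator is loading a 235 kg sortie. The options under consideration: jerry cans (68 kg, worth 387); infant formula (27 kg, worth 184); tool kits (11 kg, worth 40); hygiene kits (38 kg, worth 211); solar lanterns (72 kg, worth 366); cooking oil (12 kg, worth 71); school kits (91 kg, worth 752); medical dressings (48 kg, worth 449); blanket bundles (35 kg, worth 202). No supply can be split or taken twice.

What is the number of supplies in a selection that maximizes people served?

Optimal total is 1772.
For example jerry cans + infant formula + school kits + medical dressings achieves it, using 234 kg.
All optima have 4 supplies.

4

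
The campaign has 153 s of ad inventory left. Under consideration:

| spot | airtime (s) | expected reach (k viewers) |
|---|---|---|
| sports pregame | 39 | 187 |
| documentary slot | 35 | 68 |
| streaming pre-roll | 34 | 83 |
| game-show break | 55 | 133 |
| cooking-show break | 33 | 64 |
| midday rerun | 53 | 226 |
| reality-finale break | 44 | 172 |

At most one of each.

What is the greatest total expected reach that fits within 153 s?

585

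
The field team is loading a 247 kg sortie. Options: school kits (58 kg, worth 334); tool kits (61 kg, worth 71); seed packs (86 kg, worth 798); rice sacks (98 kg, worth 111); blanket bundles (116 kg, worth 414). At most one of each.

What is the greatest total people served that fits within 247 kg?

Ranking by ratio (people served/kg): seed packs 9.28, school kits 5.76, blanket bundles 3.57.
The ratio heuristic lands on school kits + tool kits + seed packs (1203) but leaves 42 kg idle.
The 61 kg tied up in tool kits is better spent on rice sacks — total rises to 1243 (242 kg).
No other feasible combination exceeds 1243.

1243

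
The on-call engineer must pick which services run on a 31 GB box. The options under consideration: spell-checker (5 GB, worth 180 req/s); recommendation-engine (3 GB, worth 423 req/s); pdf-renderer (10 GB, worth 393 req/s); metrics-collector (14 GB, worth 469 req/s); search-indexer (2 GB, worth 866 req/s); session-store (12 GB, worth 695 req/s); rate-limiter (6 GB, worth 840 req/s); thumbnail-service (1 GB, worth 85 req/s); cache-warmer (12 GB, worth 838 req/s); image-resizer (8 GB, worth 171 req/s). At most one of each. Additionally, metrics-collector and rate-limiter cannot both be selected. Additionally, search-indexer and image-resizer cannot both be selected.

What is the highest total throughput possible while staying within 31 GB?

By throughput per GB: search-indexer 433.00, recommendation-engine 141.00, rate-limiter 140.00 lead.
Spell-checker + recommendation-engine + search-indexer + rate-limiter + thumbnail-service + cache-warmer uses 29 of the 31 GB and totals 3232.
Next best is spell-checker + recommendation-engine + search-indexer + rate-limiter + cache-warmer at 3147 (28 GB) — short by 85.

3232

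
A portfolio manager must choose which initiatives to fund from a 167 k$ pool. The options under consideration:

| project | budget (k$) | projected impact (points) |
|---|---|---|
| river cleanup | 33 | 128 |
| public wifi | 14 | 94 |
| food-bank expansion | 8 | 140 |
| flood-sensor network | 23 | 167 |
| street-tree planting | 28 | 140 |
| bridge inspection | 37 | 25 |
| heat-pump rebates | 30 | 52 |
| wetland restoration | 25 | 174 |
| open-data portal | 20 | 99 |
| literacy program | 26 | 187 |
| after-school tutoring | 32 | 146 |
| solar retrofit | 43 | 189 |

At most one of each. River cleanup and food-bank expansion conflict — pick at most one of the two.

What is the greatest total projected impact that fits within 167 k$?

1091

By projected impact per k$: food-bank expansion 17.50, flood-sensor network 7.26, literacy program 7.19 lead.
A density-first pass picks public wifi + food-bank expansion + flood-sensor network + street-tree planting + wetland restoration + open-data portal + literacy program — 1001 at 144 k$.
The 20 k$ tied up in open-data portal is better spent on solar retrofit — total rises to 1091 (167 k$).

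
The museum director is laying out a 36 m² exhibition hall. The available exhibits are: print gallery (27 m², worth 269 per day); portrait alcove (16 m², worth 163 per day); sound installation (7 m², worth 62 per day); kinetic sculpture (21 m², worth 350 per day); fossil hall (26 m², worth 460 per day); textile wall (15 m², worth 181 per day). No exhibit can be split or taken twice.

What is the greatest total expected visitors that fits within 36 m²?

Taking the top-ratio exhibits first gives sound installation + fossil hall for 522 (33 m²).
The 33 m² tied up in sound installation and fossil hall is better spent on kinetic sculpture + textile wall — total rises to 531 (36 m²).
No other feasible combination exceeds 531.

531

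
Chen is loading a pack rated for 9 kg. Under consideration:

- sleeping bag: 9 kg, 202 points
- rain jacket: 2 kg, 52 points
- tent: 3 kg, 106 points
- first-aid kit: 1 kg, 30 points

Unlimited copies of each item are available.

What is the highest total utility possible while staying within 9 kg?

318

Best packing: 3×tent — 9 kg, 318 total.
That's the maximum — no swap from here does better than 318.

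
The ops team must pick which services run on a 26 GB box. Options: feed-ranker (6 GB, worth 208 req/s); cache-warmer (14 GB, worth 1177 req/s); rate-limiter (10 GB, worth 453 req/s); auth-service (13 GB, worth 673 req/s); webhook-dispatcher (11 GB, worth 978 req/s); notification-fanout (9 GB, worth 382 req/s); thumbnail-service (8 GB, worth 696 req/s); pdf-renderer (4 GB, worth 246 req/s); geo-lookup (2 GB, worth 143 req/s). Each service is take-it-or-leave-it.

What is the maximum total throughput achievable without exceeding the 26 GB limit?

By throughput per GB: webhook-dispatcher 88.91, thumbnail-service 87.00, cache-warmer 84.07 lead.
A density-first pass picks webhook-dispatcher + thumbnail-service + pdf-renderer + geo-lookup — 2063 at 25 GB.
The 14 GB tied up in thumbnail-service and pdf-renderer and geo-lookup is better spent on cache-warmer — total rises to 2155 (25 GB).
The spare 1 GB is too small for any remaining service, and no exchange beats 2155.

2155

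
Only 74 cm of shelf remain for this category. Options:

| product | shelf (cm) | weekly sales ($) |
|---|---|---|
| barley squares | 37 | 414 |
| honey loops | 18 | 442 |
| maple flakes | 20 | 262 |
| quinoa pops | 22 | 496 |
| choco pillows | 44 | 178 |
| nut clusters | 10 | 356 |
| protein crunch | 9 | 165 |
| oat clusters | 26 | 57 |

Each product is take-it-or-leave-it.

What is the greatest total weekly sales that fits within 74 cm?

Density check — nut clusters 35.60, honey loops 24.56, quinoa pops 22.55 are the best per cm.
Filling by ratio: honey loops + quinoa pops + nut clusters + protein crunch for 1459, with 15 cm left unused.
Replace protein crunch with maple flakes: the trade gains 97 net, giving 1556 at 70 cm.
The closest alternative, honey loops + quinoa pops + nut clusters + protein crunch, reaches only 1459.

1556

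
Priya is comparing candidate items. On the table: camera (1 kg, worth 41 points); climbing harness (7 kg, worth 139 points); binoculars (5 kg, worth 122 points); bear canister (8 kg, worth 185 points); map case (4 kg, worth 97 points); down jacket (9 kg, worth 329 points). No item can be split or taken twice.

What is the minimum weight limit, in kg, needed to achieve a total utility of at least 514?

Need the lightest bundle worth ≥ 514.
Taking bear canister + down jacket gives 514 (≥ 514) for 17 kg.
Any bundle with less than 17 kg falls short of 514.

17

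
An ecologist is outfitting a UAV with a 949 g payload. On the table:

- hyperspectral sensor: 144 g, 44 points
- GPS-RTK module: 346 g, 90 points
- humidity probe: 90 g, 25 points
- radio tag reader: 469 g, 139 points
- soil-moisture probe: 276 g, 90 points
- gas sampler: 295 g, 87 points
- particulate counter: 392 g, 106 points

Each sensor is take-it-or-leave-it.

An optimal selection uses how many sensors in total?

The maximum data value within 949 g is 273.
For example hyperspectral sensor + radio tag reader + soil-moisture probe achieves it, using 889 g.
Any selection reaching 273 contains exactly 3 sensors.

3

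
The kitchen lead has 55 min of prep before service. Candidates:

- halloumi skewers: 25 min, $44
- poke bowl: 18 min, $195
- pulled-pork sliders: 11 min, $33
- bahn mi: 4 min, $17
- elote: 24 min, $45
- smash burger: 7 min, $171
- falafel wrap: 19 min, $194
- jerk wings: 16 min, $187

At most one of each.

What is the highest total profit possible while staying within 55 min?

The ratio heuristic lands on poke bowl + bahn mi + smash burger + jerk wings (570) but leaves 10 min idle.
Dropping bahn mi and jerk wings frees 20 min; slotting in pulled-pork sliders + falafel wrap (30 min) lifts the total to 593 at 55 min.

593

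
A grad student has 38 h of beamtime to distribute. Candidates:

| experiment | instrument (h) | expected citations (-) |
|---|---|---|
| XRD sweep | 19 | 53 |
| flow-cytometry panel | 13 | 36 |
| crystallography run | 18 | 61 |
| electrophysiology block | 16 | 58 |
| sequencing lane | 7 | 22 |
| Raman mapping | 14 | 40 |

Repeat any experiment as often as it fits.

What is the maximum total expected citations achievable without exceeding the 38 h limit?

Density check — electrophysiology block 3.62, crystallography run 3.39, sequencing lane 3.14 are the best per h.
Filling by ratio: 2×electrophysiology block for 116, with 6 h left unused.
Replace electrophysiology block with 3×sequencing lane: the trade gains 8 net, giving 124 at 37 h.
That's the maximum — no swap from here does better than 124.

124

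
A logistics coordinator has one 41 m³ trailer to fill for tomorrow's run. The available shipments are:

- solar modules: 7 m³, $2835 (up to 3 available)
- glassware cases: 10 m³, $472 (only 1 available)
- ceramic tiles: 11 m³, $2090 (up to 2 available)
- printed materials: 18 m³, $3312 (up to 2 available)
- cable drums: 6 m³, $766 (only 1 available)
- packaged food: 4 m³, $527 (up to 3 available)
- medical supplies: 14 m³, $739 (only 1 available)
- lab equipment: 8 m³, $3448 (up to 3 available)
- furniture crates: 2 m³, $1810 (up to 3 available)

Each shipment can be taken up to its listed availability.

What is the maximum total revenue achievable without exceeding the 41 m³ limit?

19136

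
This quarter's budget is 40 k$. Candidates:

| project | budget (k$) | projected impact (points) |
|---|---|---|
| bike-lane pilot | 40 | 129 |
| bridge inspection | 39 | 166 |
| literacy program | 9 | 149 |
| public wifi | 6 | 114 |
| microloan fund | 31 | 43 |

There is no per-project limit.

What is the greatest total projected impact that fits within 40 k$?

A density-first pass picks 6×public wifi — 684 at 36 k$.
Replace public wifi with literacy program: the trade gains 35 net, giving 719 at 39 k$.
That's the maximum — no swap from here does better than 719.

719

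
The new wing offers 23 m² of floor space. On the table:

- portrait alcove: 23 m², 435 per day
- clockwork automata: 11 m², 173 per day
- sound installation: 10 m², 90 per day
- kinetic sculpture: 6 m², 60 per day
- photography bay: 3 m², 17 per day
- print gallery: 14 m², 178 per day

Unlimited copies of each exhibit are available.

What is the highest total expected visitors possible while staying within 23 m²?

435

Taking portrait alcove: 23 m² used, 435 in expected visitors.
Every other selection either busts 23 m² or fails to beat 435.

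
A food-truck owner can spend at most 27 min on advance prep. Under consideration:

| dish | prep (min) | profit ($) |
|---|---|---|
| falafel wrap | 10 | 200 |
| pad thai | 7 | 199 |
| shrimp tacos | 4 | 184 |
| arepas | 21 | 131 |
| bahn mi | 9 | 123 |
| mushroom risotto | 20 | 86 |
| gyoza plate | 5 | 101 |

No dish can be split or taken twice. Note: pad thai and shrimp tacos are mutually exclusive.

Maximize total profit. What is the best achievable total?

Ranking by ratio (profit/min): shrimp tacos 46.00, pad thai 28.43, gyoza plate 20.20, falafel wrap 20.00.
Falafel wrap + pad thai + bahn mi uses 26 of the 27 min and totals 522.
The closest alternative, falafel wrap + shrimp tacos + bahn mi, reaches only 507.

522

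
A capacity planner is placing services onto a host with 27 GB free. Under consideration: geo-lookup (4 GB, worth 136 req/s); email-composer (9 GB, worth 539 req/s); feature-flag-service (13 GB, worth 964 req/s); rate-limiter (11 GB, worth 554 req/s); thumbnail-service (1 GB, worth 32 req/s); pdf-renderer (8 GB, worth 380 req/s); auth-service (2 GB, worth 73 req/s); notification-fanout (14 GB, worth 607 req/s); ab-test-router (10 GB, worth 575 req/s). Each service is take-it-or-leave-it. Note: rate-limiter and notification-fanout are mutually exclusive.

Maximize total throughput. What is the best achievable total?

By throughput per GB: feature-flag-service 74.15, email-composer 59.89, ab-test-router 57.50, rate-limiter 50.36 lead.
Taking the top-ratio services first gives email-composer + feature-flag-service + thumbnail-service + auth-service for 1608 (25 GB).
But geo-lookup + feature-flag-service + ab-test-router fits in 27 GB and reaches 1675.
That's the maximum — no feasible swap from here does better than 1675.

1675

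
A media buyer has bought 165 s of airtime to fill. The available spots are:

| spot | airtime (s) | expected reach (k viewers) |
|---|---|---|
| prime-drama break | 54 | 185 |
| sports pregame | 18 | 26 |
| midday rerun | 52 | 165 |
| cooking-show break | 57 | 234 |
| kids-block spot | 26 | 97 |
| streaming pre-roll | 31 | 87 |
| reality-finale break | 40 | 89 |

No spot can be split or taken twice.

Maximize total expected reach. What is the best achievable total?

584

The ratio heuristic lands on prime-drama break + sports pregame + cooking-show break + kids-block spot (542) but leaves 10 s idle.
Dropping sports pregame and kids-block spot frees 44 s; slotting in midday rerun (52 s) lifts the total to 584 at 163 s.
Runner-up prime-drama break + sports pregame + cooking-show break + kids-block spot tops out at 542.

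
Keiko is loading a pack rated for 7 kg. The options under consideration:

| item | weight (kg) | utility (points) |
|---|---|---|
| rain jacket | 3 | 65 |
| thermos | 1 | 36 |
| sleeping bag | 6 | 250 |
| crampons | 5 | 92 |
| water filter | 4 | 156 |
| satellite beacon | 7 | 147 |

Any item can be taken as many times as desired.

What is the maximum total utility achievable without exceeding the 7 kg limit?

Thermos + sleeping bag uses 7 of the 7 kg and totals 286.
Every other selection either busts 7 kg or fails to beat 286.

286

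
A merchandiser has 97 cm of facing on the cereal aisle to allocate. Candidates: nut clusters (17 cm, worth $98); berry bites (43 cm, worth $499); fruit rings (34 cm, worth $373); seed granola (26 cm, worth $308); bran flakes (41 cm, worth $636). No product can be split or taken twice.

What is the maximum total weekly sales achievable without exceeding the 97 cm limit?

1135

The ratio heuristic lands on nut clusters + seed granola + bran flakes (1042) but leaves 13 cm idle.
The 43 cm tied up in nut clusters and seed granola is better spent on berry bites — total rises to 1135 (84 cm).
That's the maximum — no swap from here does better than 1135.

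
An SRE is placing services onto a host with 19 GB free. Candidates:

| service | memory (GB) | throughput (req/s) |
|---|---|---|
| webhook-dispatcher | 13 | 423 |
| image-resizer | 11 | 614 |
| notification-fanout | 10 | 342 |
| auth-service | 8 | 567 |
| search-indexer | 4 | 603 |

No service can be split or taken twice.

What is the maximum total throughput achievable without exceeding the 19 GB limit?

Ranking by ratio (throughput/GB): search-indexer 150.75, auth-service 70.88, image-resizer 55.82, notification-fanout 34.20.
Filling by ratio: auth-service + search-indexer for 1170, with 7 GB left unused.
Dropping auth-service frees 8 GB; slotting in image-resizer (11 GB) lifts the total to 1217 at 15 GB.
Nothing else within 19 GB beats 1217.

1217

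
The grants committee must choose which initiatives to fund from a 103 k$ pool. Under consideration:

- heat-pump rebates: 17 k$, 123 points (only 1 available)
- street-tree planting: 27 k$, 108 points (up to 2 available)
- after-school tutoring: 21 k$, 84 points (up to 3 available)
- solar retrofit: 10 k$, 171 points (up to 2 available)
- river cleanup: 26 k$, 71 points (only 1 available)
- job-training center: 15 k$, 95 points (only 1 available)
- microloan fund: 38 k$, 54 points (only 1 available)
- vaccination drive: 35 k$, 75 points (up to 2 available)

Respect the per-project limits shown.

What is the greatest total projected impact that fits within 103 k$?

The ratio ordering already packs tightly: heat-pump rebates + street-tree planting + after-school tutoring + 2×solar retrofit + job-training center, 100 k$, 752.

752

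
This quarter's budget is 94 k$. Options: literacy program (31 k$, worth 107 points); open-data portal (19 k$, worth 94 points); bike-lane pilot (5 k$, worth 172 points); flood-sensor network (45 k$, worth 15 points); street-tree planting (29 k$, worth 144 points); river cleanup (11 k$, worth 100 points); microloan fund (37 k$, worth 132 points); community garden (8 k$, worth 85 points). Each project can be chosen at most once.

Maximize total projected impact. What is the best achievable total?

633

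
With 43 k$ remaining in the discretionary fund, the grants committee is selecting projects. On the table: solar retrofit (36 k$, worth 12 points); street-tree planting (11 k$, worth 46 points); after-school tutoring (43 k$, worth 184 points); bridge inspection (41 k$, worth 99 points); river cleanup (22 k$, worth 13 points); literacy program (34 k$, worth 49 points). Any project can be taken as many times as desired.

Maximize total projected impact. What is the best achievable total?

By projected impact per k$: after-school tutoring 4.28, street-tree planting 4.18, bridge inspection 2.41 lead.
The ratio ordering already packs tightly: after-school tutoring, 43 k$, 184.
Nothing else within 43 k$ beats 184.

184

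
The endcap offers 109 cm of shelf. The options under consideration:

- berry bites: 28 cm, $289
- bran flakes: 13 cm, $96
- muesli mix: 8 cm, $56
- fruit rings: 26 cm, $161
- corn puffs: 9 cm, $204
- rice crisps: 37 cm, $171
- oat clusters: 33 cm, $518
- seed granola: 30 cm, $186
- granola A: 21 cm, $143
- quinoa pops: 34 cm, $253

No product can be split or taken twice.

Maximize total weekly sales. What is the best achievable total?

By weekly sales per cm: corn puffs 22.67, oat clusters 15.70, berry bites 10.32, quinoa pops 7.44 lead.
Greedy by ratio would take berry bites + corn puffs + oat clusters + quinoa pops: 104 cm used, total 1264.
The 34 cm tied up in quinoa pops is better spent on bran flakes + fruit rings — total rises to 1268 (109 cm).

1268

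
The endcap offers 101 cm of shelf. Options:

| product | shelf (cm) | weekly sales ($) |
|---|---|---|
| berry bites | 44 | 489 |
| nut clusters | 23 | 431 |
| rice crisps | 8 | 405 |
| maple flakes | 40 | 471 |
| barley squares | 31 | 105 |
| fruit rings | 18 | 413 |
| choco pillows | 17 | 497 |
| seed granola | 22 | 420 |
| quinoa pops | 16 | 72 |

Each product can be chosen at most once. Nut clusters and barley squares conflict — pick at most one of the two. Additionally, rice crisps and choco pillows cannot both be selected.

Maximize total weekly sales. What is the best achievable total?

Nut clusters + fruit rings + choco pillows + seed granola + quinoa pops uses 96 of the 101 cm and totals 1833.
Nothing else feasible within 101 cm beats 1833.

1833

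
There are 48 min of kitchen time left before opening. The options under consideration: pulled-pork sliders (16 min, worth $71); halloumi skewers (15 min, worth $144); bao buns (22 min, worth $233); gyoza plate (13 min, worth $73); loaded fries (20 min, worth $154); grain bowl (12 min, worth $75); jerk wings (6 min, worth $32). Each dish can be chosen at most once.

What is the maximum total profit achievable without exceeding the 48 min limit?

Density check — bao buns 10.59, halloumi skewers 9.60, loaded fries 7.70, grain bowl 6.25 are the best per min.
The ratio heuristic lands on halloumi skewers + bao buns + jerk wings (409) but leaves 5 min idle.
Replace halloumi skewers with loaded fries: the trade gains 10 net, giving 419 at 48 min.

419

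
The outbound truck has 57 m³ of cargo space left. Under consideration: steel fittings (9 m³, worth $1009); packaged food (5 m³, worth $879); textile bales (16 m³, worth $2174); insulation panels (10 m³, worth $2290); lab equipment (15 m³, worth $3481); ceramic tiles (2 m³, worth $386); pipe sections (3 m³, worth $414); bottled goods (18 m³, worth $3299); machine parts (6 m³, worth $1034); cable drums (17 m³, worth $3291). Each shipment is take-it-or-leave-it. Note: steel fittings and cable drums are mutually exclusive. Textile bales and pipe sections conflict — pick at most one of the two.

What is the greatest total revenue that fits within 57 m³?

Greedy by ratio would take packaged food + insulation panels + lab equipment + ceramic tiles + machine parts + cable drums: 55 m³ used, total 11361.
Dropping ceramic tiles and cable drums frees 19 m³; slotting in pipe sections + bottled goods (21 m³) lifts the total to 11397 at 57 m³.
Nothing else feasible within 57 m³ beats 11397.

11397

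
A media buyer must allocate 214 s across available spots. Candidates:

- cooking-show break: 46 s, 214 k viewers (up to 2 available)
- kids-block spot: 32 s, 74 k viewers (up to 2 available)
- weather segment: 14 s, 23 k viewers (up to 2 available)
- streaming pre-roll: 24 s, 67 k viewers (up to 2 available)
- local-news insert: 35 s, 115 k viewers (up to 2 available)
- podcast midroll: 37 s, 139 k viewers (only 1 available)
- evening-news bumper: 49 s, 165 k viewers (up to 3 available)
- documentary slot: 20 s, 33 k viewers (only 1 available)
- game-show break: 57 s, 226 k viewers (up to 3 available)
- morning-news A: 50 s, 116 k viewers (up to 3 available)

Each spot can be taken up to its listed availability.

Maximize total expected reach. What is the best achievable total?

Best packing: 2×cooking-show break + 2×game-show break — 206 s, 880 total.
The spare 8 s is too small for any remaining spot, and no exchange beats 880.

880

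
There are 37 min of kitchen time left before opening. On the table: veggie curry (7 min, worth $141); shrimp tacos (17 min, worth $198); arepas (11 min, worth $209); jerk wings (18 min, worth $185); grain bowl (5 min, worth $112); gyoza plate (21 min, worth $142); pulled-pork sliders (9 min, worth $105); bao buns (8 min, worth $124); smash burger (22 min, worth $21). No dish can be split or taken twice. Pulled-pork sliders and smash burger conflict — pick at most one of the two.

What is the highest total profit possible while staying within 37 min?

586

By profit per min: grain bowl 22.40, veggie curry 20.14, arepas 19.00 lead.
Taking veggie curry + arepas + grain bowl + bao buns: 31 min used, 586 in profit.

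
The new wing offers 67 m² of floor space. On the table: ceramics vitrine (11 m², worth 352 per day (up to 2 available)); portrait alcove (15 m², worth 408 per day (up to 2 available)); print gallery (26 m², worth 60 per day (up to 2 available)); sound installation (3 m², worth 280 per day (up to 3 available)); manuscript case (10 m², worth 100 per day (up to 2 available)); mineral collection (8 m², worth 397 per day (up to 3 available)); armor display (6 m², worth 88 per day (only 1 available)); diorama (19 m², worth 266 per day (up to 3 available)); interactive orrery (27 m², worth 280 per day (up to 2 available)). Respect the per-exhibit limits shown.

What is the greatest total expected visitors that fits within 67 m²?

Density check — sound installation 93.33, mineral collection 49.62, ceramics vitrine 32.00 are the best per m².
A density-first pass picks 2×ceramics vitrine + 3×sound installation + 3×mineral collection + armor display — 2823 at 61 m².
Dropping ceramics vitrine frees 11 m²; slotting in portrait alcove (15 m²) lifts the total to 2879 at 65 m².
No other feasible combination exceeds 2879.

2879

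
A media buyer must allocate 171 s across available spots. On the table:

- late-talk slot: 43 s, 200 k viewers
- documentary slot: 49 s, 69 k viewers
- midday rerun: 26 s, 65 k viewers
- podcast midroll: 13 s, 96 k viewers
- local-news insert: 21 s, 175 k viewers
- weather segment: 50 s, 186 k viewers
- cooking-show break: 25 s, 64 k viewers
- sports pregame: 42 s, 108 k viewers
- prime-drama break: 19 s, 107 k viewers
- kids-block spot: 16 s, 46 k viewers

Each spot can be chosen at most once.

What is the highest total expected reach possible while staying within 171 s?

Density check — local-news insert 8.33, podcast midroll 7.38, prime-drama break 5.63, late-talk slot 4.65 are the best per s.
The ratio heuristic lands on late-talk slot + podcast midroll + local-news insert + weather segment + prime-drama break + kids-block spot (810) but leaves 9 s idle.
The 16 s tied up in kids-block spot is better spent on cooking-show break — total rises to 828 (171 s).
The closest alternative, late-talk slot + podcast midroll + local-news insert + weather segment + prime-drama break + kids-block spot, reaches only 810.

828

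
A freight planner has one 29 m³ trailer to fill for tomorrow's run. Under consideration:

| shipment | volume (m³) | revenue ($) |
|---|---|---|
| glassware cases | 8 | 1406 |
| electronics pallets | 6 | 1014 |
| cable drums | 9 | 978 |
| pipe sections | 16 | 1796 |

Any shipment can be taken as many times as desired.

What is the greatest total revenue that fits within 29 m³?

Filling by ratio: 3×glassware cases for 4218, with 5 m³ left unused.
Dropping glassware cases frees 8 m³; slotting in 2×electronics pallets (12 m³) lifts the total to 4840 at 28 m³.
The spare 1 m³ is too small for any remaining shipment, and no exchange beats 4840.

4840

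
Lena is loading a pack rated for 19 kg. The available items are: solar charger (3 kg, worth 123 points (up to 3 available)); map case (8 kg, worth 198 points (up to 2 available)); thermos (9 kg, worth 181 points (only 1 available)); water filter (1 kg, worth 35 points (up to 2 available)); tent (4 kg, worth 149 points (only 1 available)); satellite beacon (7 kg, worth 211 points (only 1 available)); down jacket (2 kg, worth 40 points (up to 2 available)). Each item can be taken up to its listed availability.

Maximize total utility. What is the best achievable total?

Density check — solar charger 41.00, tent 37.25, water filter 35.00, satellite beacon 30.14 are the best per kg.
A density-first pass picks 3×solar charger + 2×water filter + tent + 2×down jacket — 668 at 19 kg.
Replace solar charger and 2×down jacket with satellite beacon: the trade gains 8 net, giving 676 at 19 kg.

676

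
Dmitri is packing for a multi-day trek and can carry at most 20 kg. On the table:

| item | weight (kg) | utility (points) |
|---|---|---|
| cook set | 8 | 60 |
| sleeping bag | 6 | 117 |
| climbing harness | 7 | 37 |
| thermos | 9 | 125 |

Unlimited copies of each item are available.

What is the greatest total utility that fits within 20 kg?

351

Density check — sleeping bag 19.50, thermos 13.89, cook set 7.50, climbing harness 5.29 are the best per kg.
3×sleeping bag uses 18 of the 20 kg and totals 351.
The spare 2 kg is too small for any remaining item, and no exchange beats 351.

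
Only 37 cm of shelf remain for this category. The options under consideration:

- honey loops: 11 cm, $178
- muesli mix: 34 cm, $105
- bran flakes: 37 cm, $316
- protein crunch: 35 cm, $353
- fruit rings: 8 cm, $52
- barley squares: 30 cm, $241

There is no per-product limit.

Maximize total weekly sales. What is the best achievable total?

534

The ratio ordering already packs tightly: 3×honey loops, 33 cm, 534.
The spare 4 cm is too small for any remaining product, and no exchange beats 534.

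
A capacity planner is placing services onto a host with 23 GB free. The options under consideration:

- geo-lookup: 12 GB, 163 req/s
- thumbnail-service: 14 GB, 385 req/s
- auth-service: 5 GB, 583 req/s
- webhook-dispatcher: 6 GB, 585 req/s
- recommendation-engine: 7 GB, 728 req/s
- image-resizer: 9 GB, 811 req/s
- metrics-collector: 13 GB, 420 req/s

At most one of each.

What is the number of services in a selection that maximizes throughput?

3

Optimal total is 2124.
webhook-dispatcher + recommendation-engine + image-resizer hits 2124 at 22 GB.
All optima have 3 services.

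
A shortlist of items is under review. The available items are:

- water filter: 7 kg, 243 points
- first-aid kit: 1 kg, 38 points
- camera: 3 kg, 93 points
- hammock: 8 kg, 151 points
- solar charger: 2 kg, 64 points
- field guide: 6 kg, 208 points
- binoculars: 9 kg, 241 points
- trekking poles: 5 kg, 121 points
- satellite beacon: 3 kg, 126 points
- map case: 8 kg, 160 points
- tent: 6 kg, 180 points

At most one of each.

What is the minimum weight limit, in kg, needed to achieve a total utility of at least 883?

Look for the lowest-weight combination reaching 883.
Taking water filter + first-aid kit + camera + field guide + satellite beacon + tent gives 888 (≥ 883) for 26 kg.
Below 26 kg the best achievable stays under 883.

26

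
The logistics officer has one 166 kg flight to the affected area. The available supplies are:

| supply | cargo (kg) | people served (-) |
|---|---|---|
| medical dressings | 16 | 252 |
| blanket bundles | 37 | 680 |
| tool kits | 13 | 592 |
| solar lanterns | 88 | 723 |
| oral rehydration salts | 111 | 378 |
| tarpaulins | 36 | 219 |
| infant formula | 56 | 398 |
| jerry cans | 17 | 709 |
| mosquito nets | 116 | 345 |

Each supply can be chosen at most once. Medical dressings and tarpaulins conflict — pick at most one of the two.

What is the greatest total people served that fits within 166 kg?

2704

By people served per kg: tool kits 45.54, jerry cans 41.71, blanket bundles 18.38 lead.
Taking the top-ratio supplies first gives medical dressings + blanket bundles + tool kits + infant formula + jerry cans for 2631 (139 kg).
The 72 kg tied up in medical dressings and infant formula is better spent on solar lanterns — total rises to 2704 (155 kg).
That's the maximum — no feasible swap from here does better than 2704.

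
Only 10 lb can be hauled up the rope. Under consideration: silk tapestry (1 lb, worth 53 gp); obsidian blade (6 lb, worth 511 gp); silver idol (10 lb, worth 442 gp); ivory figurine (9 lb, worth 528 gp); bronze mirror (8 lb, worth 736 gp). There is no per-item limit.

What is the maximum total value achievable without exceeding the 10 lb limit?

Density check — bronze mirror 92.00, obsidian blade 85.17, ivory figurine 58.67, silk tapestry 53.00 are the best per lb.
Taking 2×silk tapestry + bronze mirror: 10 lb used, 842 in value.
No other feasible combination exceeds 842.

842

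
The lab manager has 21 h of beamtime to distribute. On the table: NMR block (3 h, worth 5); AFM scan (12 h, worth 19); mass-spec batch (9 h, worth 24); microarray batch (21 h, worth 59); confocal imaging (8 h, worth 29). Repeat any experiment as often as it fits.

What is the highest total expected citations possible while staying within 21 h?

63

The ratio ordering already packs tightly: NMR block + 2×confocal imaging, 19 h, 63.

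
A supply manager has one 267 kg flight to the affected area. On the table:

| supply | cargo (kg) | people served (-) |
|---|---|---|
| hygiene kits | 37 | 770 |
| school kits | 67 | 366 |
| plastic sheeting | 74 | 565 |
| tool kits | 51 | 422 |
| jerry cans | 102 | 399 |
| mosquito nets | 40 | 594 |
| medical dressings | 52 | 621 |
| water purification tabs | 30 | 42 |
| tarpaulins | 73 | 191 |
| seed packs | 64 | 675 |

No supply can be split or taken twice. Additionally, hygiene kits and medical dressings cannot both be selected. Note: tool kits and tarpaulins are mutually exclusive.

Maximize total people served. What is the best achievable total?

By people served per kg: hygiene kits 20.81, mosquito nets 14.85, medical dressings 11.94 lead.
Taking hygiene kits + plastic sheeting + tool kits + mosquito nets + seed packs: 266 kg used, 3026 in people served.
Runner-up hygiene kits + school kits + tool kits + mosquito nets + seed packs tops out at 2827.

3026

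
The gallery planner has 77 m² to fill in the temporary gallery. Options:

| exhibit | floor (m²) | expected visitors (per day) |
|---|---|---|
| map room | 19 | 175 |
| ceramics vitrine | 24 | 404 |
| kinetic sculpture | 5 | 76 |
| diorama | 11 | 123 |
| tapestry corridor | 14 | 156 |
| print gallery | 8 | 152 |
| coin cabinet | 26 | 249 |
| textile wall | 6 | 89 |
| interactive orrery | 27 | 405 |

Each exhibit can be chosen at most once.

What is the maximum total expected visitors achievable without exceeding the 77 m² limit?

The ratio heuristic lands on ceramics vitrine + kinetic sculpture + print gallery + textile wall + interactive orrery (1126) but leaves 7 m² idle.
The 5 m² tied up in kinetic sculpture is better spent on diorama — total rises to 1173 (76 m²).
That's the maximum — no swap from here does better than 1173.

1173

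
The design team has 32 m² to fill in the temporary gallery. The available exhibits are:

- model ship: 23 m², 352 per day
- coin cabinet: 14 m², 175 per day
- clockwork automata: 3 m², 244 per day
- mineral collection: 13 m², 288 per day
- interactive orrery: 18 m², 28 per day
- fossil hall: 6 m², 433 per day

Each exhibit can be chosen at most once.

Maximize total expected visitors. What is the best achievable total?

1029

Greedy by ratio would take clockwork automata + mineral collection + fossil hall: 22 m² used, total 965.
Replace mineral collection with model ship: the trade gains 64 net, giving 1029 at 32 m².
Next best is clockwork automata + mineral collection + fossil hall at 965 (22 m²) — short by 64.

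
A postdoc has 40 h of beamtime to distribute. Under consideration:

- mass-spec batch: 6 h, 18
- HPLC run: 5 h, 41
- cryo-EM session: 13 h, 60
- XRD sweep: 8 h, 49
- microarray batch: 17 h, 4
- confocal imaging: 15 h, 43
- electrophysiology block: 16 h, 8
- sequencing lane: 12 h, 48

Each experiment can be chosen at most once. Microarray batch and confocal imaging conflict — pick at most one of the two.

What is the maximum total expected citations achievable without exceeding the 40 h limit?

198

Best packing: HPLC run + cryo-EM session + XRD sweep + sequencing lane — 38 h, 198 total.
The closest alternative, HPLC run + XRD sweep + confocal imaging + sequencing lane, reaches only 181.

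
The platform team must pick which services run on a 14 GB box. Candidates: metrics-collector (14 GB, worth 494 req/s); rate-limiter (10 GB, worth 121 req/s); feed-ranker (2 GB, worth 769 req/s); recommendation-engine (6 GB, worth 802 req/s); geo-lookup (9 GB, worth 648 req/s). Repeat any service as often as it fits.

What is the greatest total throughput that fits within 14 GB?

Taking 7×feed-ranker: 14 GB used, 5383 in throughput.

5383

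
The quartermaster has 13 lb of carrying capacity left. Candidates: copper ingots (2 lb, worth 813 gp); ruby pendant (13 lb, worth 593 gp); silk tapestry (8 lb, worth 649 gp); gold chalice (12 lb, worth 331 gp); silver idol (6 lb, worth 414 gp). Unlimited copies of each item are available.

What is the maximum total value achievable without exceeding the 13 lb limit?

4878

Taking 6×copper ingots: 12 lb used, 4878 in value.
The spare 1 lb is too small for any remaining item, and no exchange beats 4878.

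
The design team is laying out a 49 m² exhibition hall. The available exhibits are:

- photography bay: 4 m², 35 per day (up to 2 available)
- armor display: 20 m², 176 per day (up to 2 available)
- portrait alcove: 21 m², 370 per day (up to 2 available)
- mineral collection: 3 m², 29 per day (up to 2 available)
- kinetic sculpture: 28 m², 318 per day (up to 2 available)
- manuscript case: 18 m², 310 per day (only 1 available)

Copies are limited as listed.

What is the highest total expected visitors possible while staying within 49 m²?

Taking the top-ratio exhibits first gives 2×portrait alcove + 2×mineral collection for 798 (48 m²).
Dropping mineral collection frees 3 m²; slotting in photography bay (4 m²) lifts the total to 804 at 49 m².
That's the maximum — no swap from here does better than 804.

804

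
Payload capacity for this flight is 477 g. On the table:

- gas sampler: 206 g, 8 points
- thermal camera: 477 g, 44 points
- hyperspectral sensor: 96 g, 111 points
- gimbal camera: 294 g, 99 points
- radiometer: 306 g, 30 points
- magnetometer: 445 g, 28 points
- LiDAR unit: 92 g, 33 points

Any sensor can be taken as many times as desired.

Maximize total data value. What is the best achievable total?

Best packing: 4×hyperspectral sensor + LiDAR unit — 476 g, 477 total.

477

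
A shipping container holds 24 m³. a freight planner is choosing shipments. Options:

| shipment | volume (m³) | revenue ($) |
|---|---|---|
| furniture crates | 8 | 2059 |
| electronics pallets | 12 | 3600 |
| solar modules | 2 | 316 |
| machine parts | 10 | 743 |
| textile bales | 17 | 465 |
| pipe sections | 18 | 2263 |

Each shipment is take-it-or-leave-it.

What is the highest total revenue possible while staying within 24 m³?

5975

By revenue per m³: electronics pallets 300.00, furniture crates 257.38, solar modules 158.00, pipe sections 125.72 lead.
Taking furniture crates + electronics pallets + solar modules: 22 m³ used, 5975 in revenue.
Next best is furniture crates + electronics pallets at 5659 (20 m³) — short by 316.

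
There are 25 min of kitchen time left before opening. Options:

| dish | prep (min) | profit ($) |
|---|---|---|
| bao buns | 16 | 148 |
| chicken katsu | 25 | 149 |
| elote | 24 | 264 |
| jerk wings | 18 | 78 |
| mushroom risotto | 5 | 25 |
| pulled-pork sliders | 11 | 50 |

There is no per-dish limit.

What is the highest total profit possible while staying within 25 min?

Density check — elote 11.00, bao buns 9.25, chicken katsu 5.96 are the best per min.
Taking elote: 24 min used, 264 in profit.
The spare 1 min is too small for any remaining dish, and no exchange beats 264.

264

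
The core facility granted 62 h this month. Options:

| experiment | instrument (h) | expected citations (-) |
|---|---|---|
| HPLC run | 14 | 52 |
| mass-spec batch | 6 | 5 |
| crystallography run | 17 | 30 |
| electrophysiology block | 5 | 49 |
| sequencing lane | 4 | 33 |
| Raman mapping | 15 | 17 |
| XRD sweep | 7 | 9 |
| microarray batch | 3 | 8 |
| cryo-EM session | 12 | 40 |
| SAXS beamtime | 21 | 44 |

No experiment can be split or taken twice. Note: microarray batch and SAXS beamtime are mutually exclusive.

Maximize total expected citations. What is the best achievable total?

By expected citations per h: electrophysiology block 9.80, sequencing lane 8.25, HPLC run 3.71 lead.
Best packing: HPLC run + mass-spec batch + electrophysiology block + sequencing lane + cryo-EM session + SAXS beamtime — 62 h, 223 total.
Every other selection either busts 62 h or breaks a pairing rule or fails to beat 223.

223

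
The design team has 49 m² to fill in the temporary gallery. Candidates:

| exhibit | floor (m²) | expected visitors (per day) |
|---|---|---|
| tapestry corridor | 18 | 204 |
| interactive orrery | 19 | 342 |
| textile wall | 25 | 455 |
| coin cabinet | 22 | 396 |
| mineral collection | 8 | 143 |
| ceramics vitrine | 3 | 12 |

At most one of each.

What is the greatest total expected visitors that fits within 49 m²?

Greedy by ratio would take interactive orrery + textile wall + ceramics vitrine: 47 m² used, total 809.
The 28 m² tied up in textile wall and ceramics vitrine is better spent on coin cabinet + mineral collection — total rises to 881 (49 m²).
Next best is textile wall + coin cabinet at 851 (47 m²) — short by 30.

881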